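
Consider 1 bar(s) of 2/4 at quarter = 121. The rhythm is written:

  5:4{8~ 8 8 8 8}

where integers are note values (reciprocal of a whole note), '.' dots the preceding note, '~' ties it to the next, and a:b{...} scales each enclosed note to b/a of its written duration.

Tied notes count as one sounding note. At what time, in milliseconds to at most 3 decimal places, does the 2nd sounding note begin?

1. 0.0ms @ 0 + 396.694ms (4/5)
2. 396.694ms @ 4/5 + 198.347ms (2/5)
3. 595.041ms @ 6/5 + 198.347ms (2/5)
4. 793.388ms @ 8/5 + 198.347ms (2/5)

note 2 onset = 4/5b = 396.694ms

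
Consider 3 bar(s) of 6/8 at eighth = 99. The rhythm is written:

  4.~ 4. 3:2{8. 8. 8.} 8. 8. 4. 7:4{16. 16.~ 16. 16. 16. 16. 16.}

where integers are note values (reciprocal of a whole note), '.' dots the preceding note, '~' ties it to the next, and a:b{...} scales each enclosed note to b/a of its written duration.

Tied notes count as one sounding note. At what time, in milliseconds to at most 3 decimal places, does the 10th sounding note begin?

1. 0.0ms @ 0 + 3636.364ms (6)
2. 3636.364ms @ 6 + 606.061ms (1)
3. 4242.424ms @ 7 + 606.061ms (1)
4. 4848.485ms @ 8 + 606.061ms (1)
5. 5454.545ms @ 9 + 909.091ms (3/2)
6. 6363.636ms @ 21/2 + 909.091ms (3/2)
7. 7272.727ms @ 12 + 1818.182ms (3)
8. 9090.909ms @ 15 + 259.74ms (3/7)
9. 9350.649ms @ 108/7 + 519.481ms (6/7)
10. 9870.13ms @ 114/7 + 259.74ms (3/7)
11. 10129.87ms @ 117/7 + 259.74ms (3/7)
12. 10389.61ms @ 120/7 + 259.74ms (3/7)
13. 10649.351ms @ 123/7 + 259.74ms (3/7)

note 10 onset = 114/7b = 9870.13ms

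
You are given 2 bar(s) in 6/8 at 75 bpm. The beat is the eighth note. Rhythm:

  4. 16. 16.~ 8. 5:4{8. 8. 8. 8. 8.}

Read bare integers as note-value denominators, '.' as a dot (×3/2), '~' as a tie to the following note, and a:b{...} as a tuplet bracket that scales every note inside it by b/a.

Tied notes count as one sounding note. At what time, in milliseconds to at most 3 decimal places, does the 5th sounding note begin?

note 5 onset = 36/5b = 5760.0ms

1. 0.0ms @ 0 + 2400.0ms (3)
2. 2400.0ms @ 3 + 600.0ms (3/4)
3. 3000.0ms @ 15/4 + 1800.0ms (9/4)
4. 4800.0ms @ 6 + 960.0ms (6/5)
5. 5760.0ms @ 36/5 + 960.0ms (6/5)
6. 6720.0ms @ 42/5 + 960.0ms (6/5)
7. 7680.0ms @ 48/5 + 960.0ms (6/5)
8. 8640.0ms @ 54/5 + 960.0ms (6/5)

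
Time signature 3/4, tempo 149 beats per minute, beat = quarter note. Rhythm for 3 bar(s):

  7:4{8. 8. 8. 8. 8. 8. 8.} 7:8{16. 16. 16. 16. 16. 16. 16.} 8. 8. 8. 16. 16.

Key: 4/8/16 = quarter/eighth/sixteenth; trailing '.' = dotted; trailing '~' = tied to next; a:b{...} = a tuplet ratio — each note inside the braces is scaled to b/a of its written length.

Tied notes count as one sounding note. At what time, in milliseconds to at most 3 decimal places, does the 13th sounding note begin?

note 13 onset = 36/7b = 2070.949ms

1. 0.0ms @ 0 + 172.579ms (3/7)
2. 172.579ms @ 3/7 + 172.579ms (3/7)
3. 345.158ms @ 6/7 + 172.579ms (3/7)
4. 517.737ms @ 9/7 + 172.579ms (3/7)
5. 690.316ms @ 12/7 + 172.579ms (3/7)
6. 862.895ms @ 15/7 + 172.579ms (3/7)
7. 1035.475ms @ 18/7 + 172.579ms (3/7)
8. 1208.054ms @ 3 + 172.579ms (3/7)
9. 1380.633ms @ 24/7 + 172.579ms (3/7)
10. 1553.212ms @ 27/7 + 172.579ms (3/7)
11. 1725.791ms @ 30/7 + 172.579ms (3/7)
12. 1898.37ms @ 33/7 + 172.579ms (3/7)
13. 2070.949ms @ 36/7 + 172.579ms (3/7)
14. 2243.528ms @ 39/7 + 172.579ms (3/7)
15. 2416.107ms @ 6 + 302.013ms (3/4)
16. 2718.121ms @ 27/4 + 302.013ms (3/4)
17. 3020.134ms @ 15/2 + 302.013ms (3/4)
18. 3322.148ms @ 33/4 + 151.007ms (3/8)
19. 3473.154ms @ 69/8 + 151.007ms (3/8)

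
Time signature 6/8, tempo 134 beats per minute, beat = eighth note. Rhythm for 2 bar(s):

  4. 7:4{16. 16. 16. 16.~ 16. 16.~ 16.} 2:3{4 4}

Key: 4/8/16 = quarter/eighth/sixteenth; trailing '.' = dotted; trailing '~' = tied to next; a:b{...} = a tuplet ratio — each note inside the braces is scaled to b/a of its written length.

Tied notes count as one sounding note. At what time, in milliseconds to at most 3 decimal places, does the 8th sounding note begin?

note 8 onset = 9b = 4029.851ms

1. 0.0ms @ 0 + 1343.284ms (3)
2. 1343.284ms @ 3 + 191.898ms (3/7)
3. 1535.181ms @ 24/7 + 191.898ms (3/7)
4. 1727.079ms @ 27/7 + 191.898ms (3/7)
5. 1918.977ms @ 30/7 + 383.795ms (6/7)
6. 2302.772ms @ 36/7 + 383.795ms (6/7)
7. 2686.567ms @ 6 + 1343.284ms (3)
8. 4029.851ms @ 9 + 1343.284ms (3)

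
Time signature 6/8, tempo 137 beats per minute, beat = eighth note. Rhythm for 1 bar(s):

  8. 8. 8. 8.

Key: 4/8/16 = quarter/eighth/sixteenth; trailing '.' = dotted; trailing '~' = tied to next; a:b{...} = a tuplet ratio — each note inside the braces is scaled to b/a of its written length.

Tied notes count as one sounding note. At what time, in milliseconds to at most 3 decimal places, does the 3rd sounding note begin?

1. 0.0ms @ 0 + 656.934ms (3/2)
2. 656.934ms @ 3/2 + 656.934ms (3/2)
3. 1313.869ms @ 3 + 656.934ms (3/2)
4. 1970.803ms @ 9/2 + 656.934ms (3/2)

note 3 onset = 3b = 1313.869ms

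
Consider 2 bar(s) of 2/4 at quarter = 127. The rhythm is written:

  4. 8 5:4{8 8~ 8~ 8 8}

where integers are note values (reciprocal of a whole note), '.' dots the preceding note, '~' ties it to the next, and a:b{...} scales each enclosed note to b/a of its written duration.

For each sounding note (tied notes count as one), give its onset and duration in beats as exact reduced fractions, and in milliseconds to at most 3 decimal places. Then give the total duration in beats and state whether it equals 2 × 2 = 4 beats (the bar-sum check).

1) 0.0ms=0b +708.661ms=3/2b
2) 708.661ms=3/2b +236.22ms=1/2b
3) 944.882ms=2b +188.976ms=2/5b
4) 1133.858ms=12/5b +566.929ms=6/5b
5) 1700.787ms=18/5b +188.976ms=2/5b
Σ=4b of 4 (127bpm 2/4) — PASS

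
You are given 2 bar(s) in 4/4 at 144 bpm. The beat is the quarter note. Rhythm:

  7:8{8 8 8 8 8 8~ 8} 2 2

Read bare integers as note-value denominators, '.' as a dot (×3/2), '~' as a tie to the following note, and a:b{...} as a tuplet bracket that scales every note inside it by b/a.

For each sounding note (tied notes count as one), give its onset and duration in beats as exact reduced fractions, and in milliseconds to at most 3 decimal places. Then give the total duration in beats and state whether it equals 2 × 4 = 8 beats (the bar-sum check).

1) 0.0ms=0b +238.095ms=4/7b
2) 238.095ms=4/7b +238.095ms=4/7b
3) 476.19ms=8/7b +238.095ms=4/7b
4) 714.286ms=12/7b +238.095ms=4/7b
5) 952.381ms=16/7b +238.095ms=4/7b
6) 1190.476ms=20/7b +476.19ms=8/7b
7) 1666.667ms=4b +833.333ms=2b
8) 2500.0ms=6b +833.333ms=2b
Σ=8b of 8 (144bpm 4/4) — PASS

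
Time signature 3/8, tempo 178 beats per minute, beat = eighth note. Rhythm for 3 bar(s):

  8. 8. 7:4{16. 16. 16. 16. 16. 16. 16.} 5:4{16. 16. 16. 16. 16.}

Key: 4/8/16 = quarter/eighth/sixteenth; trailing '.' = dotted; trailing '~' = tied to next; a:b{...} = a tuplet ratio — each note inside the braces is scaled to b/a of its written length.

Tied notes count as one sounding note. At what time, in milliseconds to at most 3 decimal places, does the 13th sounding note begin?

note 13 onset = 39/5b = 2629.213ms

1. 0.0ms @ 0 + 505.618ms (3/2)
2. 505.618ms @ 3/2 + 505.618ms (3/2)
3. 1011.236ms @ 3 + 144.462ms (3/7)
4. 1155.698ms @ 24/7 + 144.462ms (3/7)
5. 1300.161ms @ 27/7 + 144.462ms (3/7)
6. 1444.623ms @ 30/7 + 144.462ms (3/7)
7. 1589.085ms @ 33/7 + 144.462ms (3/7)
8. 1733.547ms @ 36/7 + 144.462ms (3/7)
9. 1878.01ms @ 39/7 + 144.462ms (3/7)
10. 2022.472ms @ 6 + 202.247ms (3/5)
11. 2224.719ms @ 33/5 + 202.247ms (3/5)
12. 2426.966ms @ 36/5 + 202.247ms (3/5)
13. 2629.213ms @ 39/5 + 202.247ms (3/5)
14. 2831.461ms @ 42/5 + 202.247ms (3/5)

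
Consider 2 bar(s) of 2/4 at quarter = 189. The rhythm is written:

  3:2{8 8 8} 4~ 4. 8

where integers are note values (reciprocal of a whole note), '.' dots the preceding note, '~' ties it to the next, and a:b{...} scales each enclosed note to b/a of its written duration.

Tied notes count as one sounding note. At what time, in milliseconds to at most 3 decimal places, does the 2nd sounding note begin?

note 2 onset = 1/3b = 105.82ms

1. 0.0ms @ 0 + 105.82ms (1/3)
2. 105.82ms @ 1/3 + 105.82ms (1/3)
3. 211.64ms @ 2/3 + 105.82ms (1/3)
4. 317.46ms @ 1 + 793.651ms (5/2)
5. 1111.111ms @ 7/2 + 158.73ms (1/2)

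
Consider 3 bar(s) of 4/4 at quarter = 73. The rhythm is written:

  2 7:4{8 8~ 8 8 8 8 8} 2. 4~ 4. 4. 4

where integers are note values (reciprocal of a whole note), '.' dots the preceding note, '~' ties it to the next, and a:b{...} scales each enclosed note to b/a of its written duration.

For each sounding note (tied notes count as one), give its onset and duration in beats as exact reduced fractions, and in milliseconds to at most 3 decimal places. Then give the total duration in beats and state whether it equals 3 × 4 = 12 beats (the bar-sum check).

1) 0.0ms=0b +1643.836ms=2b
2) 1643.836ms=2b +234.834ms=2/7b
3) 1878.669ms=16/7b +469.667ms=4/7b
4) 2348.337ms=20/7b +234.834ms=2/7b
5) 2583.17ms=22/7b +234.834ms=2/7b
6) 2818.004ms=24/7b +234.834ms=2/7b
7) 3052.838ms=26/7b +234.834ms=2/7b
8) 3287.671ms=4b +2465.753ms=3b
9) 5753.425ms=7b +2054.795ms=5/2b
10) 7808.219ms=19/2b +1232.877ms=3/2b
11) 9041.096ms=11b +821.918ms=1b
Σ=12b of 12 (73bpm 4/4) — PASS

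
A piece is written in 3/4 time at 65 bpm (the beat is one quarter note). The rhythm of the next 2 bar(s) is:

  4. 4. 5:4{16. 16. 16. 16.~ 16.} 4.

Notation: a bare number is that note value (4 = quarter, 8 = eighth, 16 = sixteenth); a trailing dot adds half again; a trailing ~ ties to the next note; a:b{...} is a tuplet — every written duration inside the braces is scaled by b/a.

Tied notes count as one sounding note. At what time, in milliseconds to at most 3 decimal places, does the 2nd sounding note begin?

note 2 onset = 3/2b = 1384.615ms

1. 0.0ms @ 0 + 1384.615ms (3/2)
2. 1384.615ms @ 3/2 + 1384.615ms (3/2)
3. 2769.231ms @ 3 + 276.923ms (3/10)
4. 3046.154ms @ 33/10 + 276.923ms (3/10)
5. 3323.077ms @ 18/5 + 276.923ms (3/10)
6. 3600.0ms @ 39/10 + 553.846ms (3/5)
7. 4153.846ms @ 9/2 + 1384.615ms (3/2)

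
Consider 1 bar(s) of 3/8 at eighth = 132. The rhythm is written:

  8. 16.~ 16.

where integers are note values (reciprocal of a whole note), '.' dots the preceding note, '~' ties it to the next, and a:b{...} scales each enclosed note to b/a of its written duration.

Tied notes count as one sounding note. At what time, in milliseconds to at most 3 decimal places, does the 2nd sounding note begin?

note 2 onset = 3/2b = 681.818ms

1. 0.0ms @ 0 + 681.818ms (3/2)
2. 681.818ms @ 3/2 + 681.818ms (3/2)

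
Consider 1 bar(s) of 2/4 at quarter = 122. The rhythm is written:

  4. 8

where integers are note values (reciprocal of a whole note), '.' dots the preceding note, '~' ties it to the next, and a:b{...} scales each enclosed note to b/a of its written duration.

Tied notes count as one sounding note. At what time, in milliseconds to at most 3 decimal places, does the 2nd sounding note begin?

note 2 onset = 3/2b = 737.705ms

1. 0.0ms @ 0 + 737.705ms (3/2)
2. 737.705ms @ 3/2 + 245.902ms (1/2)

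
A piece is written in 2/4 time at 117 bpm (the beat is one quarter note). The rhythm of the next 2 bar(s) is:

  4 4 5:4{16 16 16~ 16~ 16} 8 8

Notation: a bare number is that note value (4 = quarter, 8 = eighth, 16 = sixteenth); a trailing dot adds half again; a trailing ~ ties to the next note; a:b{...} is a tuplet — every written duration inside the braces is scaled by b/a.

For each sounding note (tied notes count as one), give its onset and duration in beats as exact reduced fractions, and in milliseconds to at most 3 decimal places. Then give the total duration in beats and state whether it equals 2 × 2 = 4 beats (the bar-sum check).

1) 0.0ms=0b +512.821ms=1b
2) 512.821ms=1b +512.821ms=1b
3) 1025.641ms=2b +102.564ms=1/5b
4) 1128.205ms=11/5b +102.564ms=1/5b
5) 1230.769ms=12/5b +307.692ms=3/5b
6) 1538.462ms=3b +256.41ms=1/2b
7) 1794.872ms=7/2b +256.41ms=1/2b
Σ=4b of 4 (117bpm 2/4) — PASS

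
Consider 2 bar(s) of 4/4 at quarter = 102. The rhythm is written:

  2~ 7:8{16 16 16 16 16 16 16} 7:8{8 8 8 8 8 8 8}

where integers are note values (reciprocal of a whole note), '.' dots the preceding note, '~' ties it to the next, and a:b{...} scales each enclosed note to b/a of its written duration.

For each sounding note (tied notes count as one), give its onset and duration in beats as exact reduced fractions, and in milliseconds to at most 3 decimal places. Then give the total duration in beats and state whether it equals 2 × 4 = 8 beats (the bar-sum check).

1) 0.0ms=0b +1344.538ms=16/7b
2) 1344.538ms=16/7b +168.067ms=2/7b
3) 1512.605ms=18/7b +168.067ms=2/7b
4) 1680.672ms=20/7b +168.067ms=2/7b
5) 1848.739ms=22/7b +168.067ms=2/7b
6) 2016.807ms=24/7b +168.067ms=2/7b
7) 2184.874ms=26/7b +168.067ms=2/7b
8) 2352.941ms=4b +336.134ms=4/7b
9) 2689.076ms=32/7b +336.134ms=4/7b
10) 3025.21ms=36/7b +336.134ms=4/7b
11) 3361.345ms=40/7b +336.134ms=4/7b
12) 3697.479ms=44/7b +336.134ms=4/7b
13) 4033.613ms=48/7b +336.134ms=4/7b
14) 4369.748ms=52/7b +336.134ms=4/7b
Σ=8b of 8 (102bpm 4/4) — PASS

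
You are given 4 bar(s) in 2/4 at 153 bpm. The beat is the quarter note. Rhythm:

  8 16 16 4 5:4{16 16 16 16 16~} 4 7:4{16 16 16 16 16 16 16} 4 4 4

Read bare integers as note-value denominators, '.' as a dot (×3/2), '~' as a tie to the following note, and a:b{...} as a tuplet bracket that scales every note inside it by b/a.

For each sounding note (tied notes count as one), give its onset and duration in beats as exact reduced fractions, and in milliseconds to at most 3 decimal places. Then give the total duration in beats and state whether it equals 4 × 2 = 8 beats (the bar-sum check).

1) 0.0ms=0b +196.078ms=1/2b
2) 196.078ms=1/2b +98.039ms=1/4b
3) 294.118ms=3/4b +98.039ms=1/4b
4) 392.157ms=1b +392.157ms=1b
5) 784.314ms=2b +78.431ms=1/5b
6) 862.745ms=11/5b +78.431ms=1/5b
7) 941.176ms=12/5b +78.431ms=1/5b
8) 1019.608ms=13/5b +78.431ms=1/5b
9) 1098.039ms=14/5b +470.588ms=6/5b
10) 1568.627ms=4b +56.022ms=1/7b
11) 1624.65ms=29/7b +56.022ms=1/7b
12) 1680.672ms=30/7b +56.022ms=1/7b
13) 1736.695ms=31/7b +56.022ms=1/7b
14) 1792.717ms=32/7b +56.022ms=1/7b
15) 1848.739ms=33/7b +56.022ms=1/7b
16) 1904.762ms=34/7b +56.022ms=1/7b
17) 1960.784ms=5b +392.157ms=1b
18) 2352.941ms=6b +392.157ms=1b
19) 2745.098ms=7b +392.157ms=1b
Σ=8b of 8 (153bpm 2/4) — PASS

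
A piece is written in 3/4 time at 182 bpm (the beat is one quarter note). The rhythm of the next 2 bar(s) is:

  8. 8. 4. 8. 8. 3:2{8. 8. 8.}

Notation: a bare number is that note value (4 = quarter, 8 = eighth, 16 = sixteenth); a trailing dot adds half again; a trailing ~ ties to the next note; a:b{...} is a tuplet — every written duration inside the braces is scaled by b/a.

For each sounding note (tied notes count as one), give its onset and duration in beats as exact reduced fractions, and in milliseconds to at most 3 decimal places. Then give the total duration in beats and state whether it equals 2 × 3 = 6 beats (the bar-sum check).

1) 0.0ms=0b +247.253ms=3/4b
2) 247.253ms=3/4b +247.253ms=3/4b
3) 494.505ms=3/2b +494.505ms=3/2b
4) 989.011ms=3b +247.253ms=3/4b
5) 1236.264ms=15/4b +247.253ms=3/4b
6) 1483.516ms=9/2b +164.835ms=1/2b
7) 1648.352ms=5b +164.835ms=1/2b
8) 1813.187ms=11/2b +164.835ms=1/2b
Σ=6b of 6 (182bpm 3/4) — PASS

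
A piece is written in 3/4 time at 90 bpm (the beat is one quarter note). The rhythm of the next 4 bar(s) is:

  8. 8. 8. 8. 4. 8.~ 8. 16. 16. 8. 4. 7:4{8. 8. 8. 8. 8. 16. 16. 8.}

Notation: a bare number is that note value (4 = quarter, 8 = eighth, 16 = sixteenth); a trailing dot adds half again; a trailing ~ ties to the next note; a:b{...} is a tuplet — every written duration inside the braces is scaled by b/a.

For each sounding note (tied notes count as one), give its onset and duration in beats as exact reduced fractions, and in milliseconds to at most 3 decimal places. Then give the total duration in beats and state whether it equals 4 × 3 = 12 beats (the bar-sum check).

1) 0.0ms=0b +500.0ms=3/4b
2) 500.0ms=3/4b +500.0ms=3/4b
3) 1000.0ms=3/2b +500.0ms=3/4b
4) 1500.0ms=9/4b +500.0ms=3/4b
5) 2000.0ms=3b +1000.0ms=3/2b
6) 3000.0ms=9/2b +1000.0ms=3/2b
7) 4000.0ms=6b +250.0ms=3/8b
8) 4250.0ms=51/8b +250.0ms=3/8b
9) 4500.0ms=27/4b +500.0ms=3/4b
10) 5000.0ms=15/2b +1000.0ms=3/2b
11) 6000.0ms=9b +285.714ms=3/7b
12) 6285.714ms=66/7b +285.714ms=3/7b
13) 6571.429ms=69/7b +285.714ms=3/7b
14) 6857.143ms=72/7b +285.714ms=3/7b
15) 7142.857ms=75/7b +285.714ms=3/7b
16) 7428.571ms=78/7b +142.857ms=3/14b
17) 7571.429ms=159/14b +142.857ms=3/14b
18) 7714.286ms=81/7b +285.714ms=3/7b
Σ=12b of 12 (90bpm 3/4) — PASS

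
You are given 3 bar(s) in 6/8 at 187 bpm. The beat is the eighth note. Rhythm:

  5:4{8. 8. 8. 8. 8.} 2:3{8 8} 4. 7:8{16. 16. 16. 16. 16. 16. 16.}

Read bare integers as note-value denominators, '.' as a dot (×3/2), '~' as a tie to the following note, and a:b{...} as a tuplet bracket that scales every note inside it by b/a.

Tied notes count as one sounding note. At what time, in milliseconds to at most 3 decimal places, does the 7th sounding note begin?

1. 0.0ms @ 0 + 385.027ms (6/5)
2. 385.027ms @ 6/5 + 385.027ms (6/5)
3. 770.053ms @ 12/5 + 385.027ms (6/5)
4. 1155.08ms @ 18/5 + 385.027ms (6/5)
5. 1540.107ms @ 24/5 + 385.027ms (6/5)
6. 1925.134ms @ 6 + 481.283ms (3/2)
7. 2406.417ms @ 15/2 + 481.283ms (3/2)
8. 2887.701ms @ 9 + 962.567ms (3)
9. 3850.267ms @ 12 + 275.019ms (6/7)
10. 4125.286ms @ 90/7 + 275.019ms (6/7)
11. 4400.306ms @ 96/7 + 275.019ms (6/7)
12. 4675.325ms @ 102/7 + 275.019ms (6/7)
13. 4950.344ms @ 108/7 + 275.019ms (6/7)
14. 5225.363ms @ 114/7 + 275.019ms (6/7)
15. 5500.382ms @ 120/7 + 275.019ms (6/7)

note 7 onset = 15/2b = 2406.417ms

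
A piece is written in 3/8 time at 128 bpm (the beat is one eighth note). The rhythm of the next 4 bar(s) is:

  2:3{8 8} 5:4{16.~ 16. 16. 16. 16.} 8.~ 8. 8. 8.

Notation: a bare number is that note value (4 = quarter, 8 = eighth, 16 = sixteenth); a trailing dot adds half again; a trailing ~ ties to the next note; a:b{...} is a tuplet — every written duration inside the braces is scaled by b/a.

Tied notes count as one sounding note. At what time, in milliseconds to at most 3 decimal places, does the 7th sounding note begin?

note 7 onset = 6b = 2812.5ms

1. 0.0ms @ 0 + 703.125ms (3/2)
2. 703.125ms @ 3/2 + 703.125ms (3/2)
3. 1406.25ms @ 3 + 562.5ms (6/5)
4. 1968.75ms @ 21/5 + 281.25ms (3/5)
5. 2250.0ms @ 24/5 + 281.25ms (3/5)
6. 2531.25ms @ 27/5 + 281.25ms (3/5)
7. 2812.5ms @ 6 + 1406.25ms (3)
8. 4218.75ms @ 9 + 703.125ms (3/2)
9. 4921.875ms @ 21/2 + 703.125ms (3/2)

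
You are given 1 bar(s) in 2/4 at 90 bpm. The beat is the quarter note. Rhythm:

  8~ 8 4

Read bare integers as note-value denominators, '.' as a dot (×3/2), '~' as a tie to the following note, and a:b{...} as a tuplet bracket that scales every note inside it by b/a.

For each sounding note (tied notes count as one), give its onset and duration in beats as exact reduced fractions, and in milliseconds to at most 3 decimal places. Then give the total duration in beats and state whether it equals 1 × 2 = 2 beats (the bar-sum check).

1) 0.0ms=0b +666.667ms=1b
2) 666.667ms=1b +666.667ms=1b
Σ=2b of 2 (90bpm 2/4) — PASS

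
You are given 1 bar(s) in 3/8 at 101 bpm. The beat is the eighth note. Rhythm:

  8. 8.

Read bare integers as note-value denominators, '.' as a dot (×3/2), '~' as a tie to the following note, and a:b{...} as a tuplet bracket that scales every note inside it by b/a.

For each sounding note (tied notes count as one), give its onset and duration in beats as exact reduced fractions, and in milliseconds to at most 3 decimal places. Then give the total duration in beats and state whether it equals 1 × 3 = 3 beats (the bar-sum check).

1) 0.0ms=0b +891.089ms=3/2b
2) 891.089ms=3/2b +891.089ms=3/2b
Σ=3b of 3 (101bpm 3/8) — PASS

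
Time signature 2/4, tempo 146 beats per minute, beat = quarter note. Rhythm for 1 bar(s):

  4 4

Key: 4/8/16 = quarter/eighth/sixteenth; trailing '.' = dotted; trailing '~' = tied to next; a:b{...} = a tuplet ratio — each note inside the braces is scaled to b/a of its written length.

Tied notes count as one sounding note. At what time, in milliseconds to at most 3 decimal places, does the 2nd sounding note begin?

1. 0.0ms @ 0 + 410.959ms (1)
2. 410.959ms @ 1 + 410.959ms (1)

note 2 onset = 1b = 410.959ms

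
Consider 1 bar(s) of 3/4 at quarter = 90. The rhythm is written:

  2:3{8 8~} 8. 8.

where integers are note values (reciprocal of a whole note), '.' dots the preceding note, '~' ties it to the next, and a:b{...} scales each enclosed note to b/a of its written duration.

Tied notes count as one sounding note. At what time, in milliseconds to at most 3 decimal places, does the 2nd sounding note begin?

note 2 onset = 3/4b = 500.0ms

1. 0.0ms @ 0 + 500.0ms (3/4)
2. 500.0ms @ 3/4 + 1000.0ms (3/2)
3. 1500.0ms @ 9/4 + 500.0ms (3/4)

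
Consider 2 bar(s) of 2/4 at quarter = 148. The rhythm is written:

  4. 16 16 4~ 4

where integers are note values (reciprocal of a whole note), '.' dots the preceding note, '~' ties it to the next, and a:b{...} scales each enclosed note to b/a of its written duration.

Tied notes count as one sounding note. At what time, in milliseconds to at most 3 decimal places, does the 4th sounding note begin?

1. 0.0ms @ 0 + 608.108ms (3/2)
2. 608.108ms @ 3/2 + 101.351ms (1/4)
3. 709.459ms @ 7/4 + 101.351ms (1/4)
4. 810.811ms @ 2 + 810.811ms (2)

note 4 onset = 2b = 810.811ms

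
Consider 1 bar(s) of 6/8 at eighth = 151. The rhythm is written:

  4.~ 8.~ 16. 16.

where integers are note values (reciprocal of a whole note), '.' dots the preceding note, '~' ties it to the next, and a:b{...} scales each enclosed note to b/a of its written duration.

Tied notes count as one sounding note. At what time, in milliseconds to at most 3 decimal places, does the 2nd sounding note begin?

note 2 onset = 21/4b = 2086.093ms

1. 0.0ms @ 0 + 2086.093ms (21/4)
2. 2086.093ms @ 21/4 + 298.013ms (3/4)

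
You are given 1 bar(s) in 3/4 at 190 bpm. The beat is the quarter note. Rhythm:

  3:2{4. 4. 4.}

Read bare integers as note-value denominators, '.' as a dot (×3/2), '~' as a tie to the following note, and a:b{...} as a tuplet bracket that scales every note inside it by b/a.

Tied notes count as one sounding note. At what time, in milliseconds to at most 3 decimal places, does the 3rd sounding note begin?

note 3 onset = 2b = 631.579ms

1. 0.0ms @ 0 + 315.789ms (1)
2. 315.789ms @ 1 + 315.789ms (1)
3. 631.579ms @ 2 + 315.789ms (1)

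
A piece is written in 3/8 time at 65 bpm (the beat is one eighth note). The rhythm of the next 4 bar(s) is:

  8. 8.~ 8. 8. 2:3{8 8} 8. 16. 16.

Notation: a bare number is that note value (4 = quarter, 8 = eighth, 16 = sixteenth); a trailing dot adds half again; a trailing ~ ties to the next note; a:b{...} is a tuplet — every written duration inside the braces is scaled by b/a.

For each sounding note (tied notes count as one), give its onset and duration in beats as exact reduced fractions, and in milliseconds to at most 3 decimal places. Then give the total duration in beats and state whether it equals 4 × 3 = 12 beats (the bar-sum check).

1) 0.0ms=0b +1384.615ms=3/2b
2) 1384.615ms=3/2b +2769.231ms=3b
3) 4153.846ms=9/2b +1384.615ms=3/2b
4) 5538.462ms=6b +1384.615ms=3/2b
5) 6923.077ms=15/2b +1384.615ms=3/2b
6) 8307.692ms=9b +1384.615ms=3/2b
7) 9692.308ms=21/2b +692.308ms=3/4b
8) 10384.615ms=45/4b +692.308ms=3/4b
Σ=12b of 12 (65bpm 3/8) — PASS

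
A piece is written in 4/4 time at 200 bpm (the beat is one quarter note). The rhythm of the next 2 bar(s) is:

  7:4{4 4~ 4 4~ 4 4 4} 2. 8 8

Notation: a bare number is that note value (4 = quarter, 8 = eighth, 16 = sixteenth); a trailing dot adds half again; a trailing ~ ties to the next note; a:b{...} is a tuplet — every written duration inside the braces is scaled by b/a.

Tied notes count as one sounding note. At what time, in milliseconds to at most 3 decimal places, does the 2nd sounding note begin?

note 2 onset = 4/7b = 171.429ms

1. 0.0ms @ 0 + 171.429ms (4/7)
2. 171.429ms @ 4/7 + 342.857ms (8/7)
3. 514.286ms @ 12/7 + 342.857ms (8/7)
4. 857.143ms @ 20/7 + 171.429ms (4/7)
5. 1028.571ms @ 24/7 + 171.429ms (4/7)
6. 1200.0ms @ 4 + 900.0ms (3)
7. 2100.0ms @ 7 + 150.0ms (1/2)
8. 2250.0ms @ 15/2 + 150.0ms (1/2)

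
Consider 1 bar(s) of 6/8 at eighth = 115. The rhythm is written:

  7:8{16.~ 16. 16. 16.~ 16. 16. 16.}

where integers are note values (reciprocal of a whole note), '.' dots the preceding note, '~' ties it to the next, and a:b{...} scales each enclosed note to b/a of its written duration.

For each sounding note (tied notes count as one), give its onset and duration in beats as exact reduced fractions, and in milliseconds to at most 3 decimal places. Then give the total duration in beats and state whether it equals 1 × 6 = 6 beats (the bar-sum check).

1) 0.0ms=0b +894.41ms=12/7b
2) 894.41ms=12/7b +447.205ms=6/7b
3) 1341.615ms=18/7b +894.41ms=12/7b
4) 2236.025ms=30/7b +447.205ms=6/7b
5) 2683.23ms=36/7b +447.205ms=6/7b
Σ=6b of 6 (115bpm 6/8) — PASS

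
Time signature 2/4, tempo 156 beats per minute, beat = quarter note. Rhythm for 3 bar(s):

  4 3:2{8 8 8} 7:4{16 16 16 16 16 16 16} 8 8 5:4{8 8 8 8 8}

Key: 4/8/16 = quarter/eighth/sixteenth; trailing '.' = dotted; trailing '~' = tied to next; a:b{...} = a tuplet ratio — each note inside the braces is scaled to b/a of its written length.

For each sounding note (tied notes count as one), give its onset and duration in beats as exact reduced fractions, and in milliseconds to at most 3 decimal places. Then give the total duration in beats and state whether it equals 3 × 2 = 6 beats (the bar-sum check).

1) 0.0ms=0b +384.615ms=1b
2) 384.615ms=1b +128.205ms=1/3b
3) 512.821ms=4/3b +128.205ms=1/3b
4) 641.026ms=5/3b +128.205ms=1/3b
5) 769.231ms=2b +54.945ms=1/7b
6) 824.176ms=15/7b +54.945ms=1/7b
7) 879.121ms=16/7b +54.945ms=1/7b
8) 934.066ms=17/7b +54.945ms=1/7b
9) 989.011ms=18/7b +54.945ms=1/7b
10) 1043.956ms=19/7b +54.945ms=1/7b
11) 1098.901ms=20/7b +54.945ms=1/7b
12) 1153.846ms=3b +192.308ms=1/2b
13) 1346.154ms=7/2b +192.308ms=1/2b
14) 1538.462ms=4b +153.846ms=2/5b
15) 1692.308ms=22/5b +153.846ms=2/5b
16) 1846.154ms=24/5b +153.846ms=2/5b
17) 2000.0ms=26/5b +153.846ms=2/5b
18) 2153.846ms=28/5b +153.846ms=2/5b
Σ=6b of 6 (156bpm 2/4) — PASS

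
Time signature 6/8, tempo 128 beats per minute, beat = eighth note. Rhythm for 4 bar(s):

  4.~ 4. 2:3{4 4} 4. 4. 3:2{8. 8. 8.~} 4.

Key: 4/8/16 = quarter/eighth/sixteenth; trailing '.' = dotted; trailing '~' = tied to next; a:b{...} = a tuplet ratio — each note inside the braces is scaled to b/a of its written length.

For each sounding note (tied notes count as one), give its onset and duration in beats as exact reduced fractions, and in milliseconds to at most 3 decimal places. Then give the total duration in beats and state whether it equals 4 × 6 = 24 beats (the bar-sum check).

1) 0.0ms=0b +2812.5ms=6b
2) 2812.5ms=6b +1406.25ms=3b
3) 4218.75ms=9b +1406.25ms=3b
4) 5625.0ms=12b +1406.25ms=3b
5) 7031.25ms=15b +1406.25ms=3b
6) 8437.5ms=18b +468.75ms=1b
7) 8906.25ms=19b +468.75ms=1b
8) 9375.0ms=20b +1875.0ms=4b
Σ=24b of 24 (128bpm 6/8) — PASS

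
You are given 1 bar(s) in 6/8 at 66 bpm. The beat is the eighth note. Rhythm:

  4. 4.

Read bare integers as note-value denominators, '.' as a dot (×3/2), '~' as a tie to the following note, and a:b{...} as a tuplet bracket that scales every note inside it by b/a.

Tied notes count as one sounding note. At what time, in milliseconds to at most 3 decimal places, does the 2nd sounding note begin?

note 2 onset = 3b = 2727.273ms

1. 0.0ms @ 0 + 2727.273ms (3)
2. 2727.273ms @ 3 + 2727.273ms (3)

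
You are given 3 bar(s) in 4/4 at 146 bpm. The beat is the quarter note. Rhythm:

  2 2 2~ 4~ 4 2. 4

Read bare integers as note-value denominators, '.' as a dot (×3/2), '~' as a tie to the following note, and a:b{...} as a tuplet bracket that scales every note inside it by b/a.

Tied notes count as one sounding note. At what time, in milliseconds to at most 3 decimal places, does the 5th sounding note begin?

note 5 onset = 11b = 4520.548ms

1. 0.0ms @ 0 + 821.918ms (2)
2. 821.918ms @ 2 + 821.918ms (2)
3. 1643.836ms @ 4 + 1643.836ms (4)
4. 3287.671ms @ 8 + 1232.877ms (3)
5. 4520.548ms @ 11 + 410.959ms (1)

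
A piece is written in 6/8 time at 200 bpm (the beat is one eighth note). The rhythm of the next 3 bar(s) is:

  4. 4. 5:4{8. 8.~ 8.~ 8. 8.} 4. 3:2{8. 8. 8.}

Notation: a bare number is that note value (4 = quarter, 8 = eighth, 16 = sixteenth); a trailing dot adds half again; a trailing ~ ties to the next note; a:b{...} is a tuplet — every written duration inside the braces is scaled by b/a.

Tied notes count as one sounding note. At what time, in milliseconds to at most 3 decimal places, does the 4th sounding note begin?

1. 0.0ms @ 0 + 900.0ms (3)
2. 900.0ms @ 3 + 900.0ms (3)
3. 1800.0ms @ 6 + 360.0ms (6/5)
4. 2160.0ms @ 36/5 + 1080.0ms (18/5)
5. 3240.0ms @ 54/5 + 360.0ms (6/5)
6. 3600.0ms @ 12 + 900.0ms (3)
7. 4500.0ms @ 15 + 300.0ms (1)
8. 4800.0ms @ 16 + 300.0ms (1)
9. 5100.0ms @ 17 + 300.0ms (1)

note 4 onset = 36/5b = 2160.0ms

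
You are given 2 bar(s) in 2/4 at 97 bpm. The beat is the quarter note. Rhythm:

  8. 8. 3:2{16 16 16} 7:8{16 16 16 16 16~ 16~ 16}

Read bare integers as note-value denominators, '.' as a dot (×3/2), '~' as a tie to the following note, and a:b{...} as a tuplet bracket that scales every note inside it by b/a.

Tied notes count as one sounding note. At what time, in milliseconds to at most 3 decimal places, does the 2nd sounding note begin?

1. 0.0ms @ 0 + 463.918ms (3/4)
2. 463.918ms @ 3/4 + 463.918ms (3/4)
3. 927.835ms @ 3/2 + 103.093ms (1/6)
4. 1030.928ms @ 5/3 + 103.093ms (1/6)
5. 1134.021ms @ 11/6 + 103.093ms (1/6)
6. 1237.113ms @ 2 + 176.73ms (2/7)
7. 1413.844ms @ 16/7 + 176.73ms (2/7)
8. 1590.574ms @ 18/7 + 176.73ms (2/7)
9. 1767.305ms @ 20/7 + 176.73ms (2/7)
10. 1944.035ms @ 22/7 + 530.191ms (6/7)

note 2 onset = 3/4b = 463.918ms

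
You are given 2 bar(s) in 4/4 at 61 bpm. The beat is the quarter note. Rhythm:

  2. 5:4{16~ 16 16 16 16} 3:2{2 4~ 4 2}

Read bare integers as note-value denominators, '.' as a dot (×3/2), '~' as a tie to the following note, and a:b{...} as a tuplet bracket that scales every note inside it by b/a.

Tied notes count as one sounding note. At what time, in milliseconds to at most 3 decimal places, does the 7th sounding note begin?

note 7 onset = 16/3b = 5245.902ms

1. 0.0ms @ 0 + 2950.82ms (3)
2. 2950.82ms @ 3 + 393.443ms (2/5)
3. 3344.262ms @ 17/5 + 196.721ms (1/5)
4. 3540.984ms @ 18/5 + 196.721ms (1/5)
5. 3737.705ms @ 19/5 + 196.721ms (1/5)
6. 3934.426ms @ 4 + 1311.475ms (4/3)
7. 5245.902ms @ 16/3 + 1311.475ms (4/3)
8. 6557.377ms @ 20/3 + 1311.475ms (4/3)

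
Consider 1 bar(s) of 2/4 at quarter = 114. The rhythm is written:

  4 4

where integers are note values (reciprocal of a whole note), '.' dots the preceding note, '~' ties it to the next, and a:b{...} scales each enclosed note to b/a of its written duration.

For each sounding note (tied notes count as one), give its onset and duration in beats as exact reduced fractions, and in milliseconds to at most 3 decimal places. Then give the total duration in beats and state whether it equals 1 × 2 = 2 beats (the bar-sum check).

1) 0.0ms=0b +526.316ms=1b
2) 526.316ms=1b +526.316ms=1b
Σ=2b of 2 (114bpm 2/4) — PASS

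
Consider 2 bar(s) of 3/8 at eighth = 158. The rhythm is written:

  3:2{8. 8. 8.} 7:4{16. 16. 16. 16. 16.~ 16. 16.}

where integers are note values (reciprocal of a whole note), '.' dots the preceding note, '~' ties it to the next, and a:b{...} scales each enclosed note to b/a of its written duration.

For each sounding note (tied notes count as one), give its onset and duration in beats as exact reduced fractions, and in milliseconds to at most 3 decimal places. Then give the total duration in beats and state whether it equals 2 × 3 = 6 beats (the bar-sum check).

1) 0.0ms=0b +379.747ms=1b
2) 379.747ms=1b +379.747ms=1b
3) 759.494ms=2b +379.747ms=1b
4) 1139.241ms=3b +162.749ms=3/7b
5) 1301.989ms=24/7b +162.749ms=3/7b
6) 1464.738ms=27/7b +162.749ms=3/7b
7) 1627.486ms=30/7b +162.749ms=3/7b
8) 1790.235ms=33/7b +325.497ms=6/7b
9) 2115.732ms=39/7b +162.749ms=3/7b
Σ=6b of 6 (158bpm 3/8) — PASS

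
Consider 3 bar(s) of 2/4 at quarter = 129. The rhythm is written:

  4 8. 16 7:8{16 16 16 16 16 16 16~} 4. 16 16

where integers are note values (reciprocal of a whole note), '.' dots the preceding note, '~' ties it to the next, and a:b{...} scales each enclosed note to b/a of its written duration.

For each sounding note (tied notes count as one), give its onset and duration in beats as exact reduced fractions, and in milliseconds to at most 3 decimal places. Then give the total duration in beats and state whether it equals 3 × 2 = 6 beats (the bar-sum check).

1) 0.0ms=0b +465.116ms=1b
2) 465.116ms=1b +348.837ms=3/4b
3) 813.953ms=7/4b +116.279ms=1/4b
4) 930.233ms=2b +132.89ms=2/7b
5) 1063.123ms=16/7b +132.89ms=2/7b
6) 1196.013ms=18/7b +132.89ms=2/7b
7) 1328.904ms=20/7b +132.89ms=2/7b
8) 1461.794ms=22/7b +132.89ms=2/7b
9) 1594.684ms=24/7b +132.89ms=2/7b
10) 1727.575ms=26/7b +830.565ms=25/14b
11) 2558.14ms=11/2b +116.279ms=1/4b
12) 2674.419ms=23/4b +116.279ms=1/4b
Σ=6b of 6 (129bpm 2/4) — PASS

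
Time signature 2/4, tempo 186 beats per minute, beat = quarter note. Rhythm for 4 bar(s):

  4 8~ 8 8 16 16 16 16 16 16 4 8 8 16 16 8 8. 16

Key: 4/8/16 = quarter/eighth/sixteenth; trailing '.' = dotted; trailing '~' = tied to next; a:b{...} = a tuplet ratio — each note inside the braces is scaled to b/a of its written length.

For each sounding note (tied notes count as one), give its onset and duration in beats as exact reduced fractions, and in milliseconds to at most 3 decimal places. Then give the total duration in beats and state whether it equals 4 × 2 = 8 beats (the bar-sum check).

1) 0.0ms=0b +322.581ms=1b
2) 322.581ms=1b +322.581ms=1b
3) 645.161ms=2b +161.29ms=1/2b
4) 806.452ms=5/2b +80.645ms=1/4b
5) 887.097ms=11/4b +80.645ms=1/4b
6) 967.742ms=3b +80.645ms=1/4b
7) 1048.387ms=13/4b +80.645ms=1/4b
8) 1129.032ms=7/2b +80.645ms=1/4b
9) 1209.677ms=15/4b +80.645ms=1/4b
10) 1290.323ms=4b +322.581ms=1b
11) 1612.903ms=5b +161.29ms=1/2b
12) 1774.194ms=11/2b +161.29ms=1/2b
13) 1935.484ms=6b +80.645ms=1/4b
14) 2016.129ms=25/4b +80.645ms=1/4b
15) 2096.774ms=13/2b +161.29ms=1/2b
16) 2258.065ms=7b +241.935ms=3/4b
17) 2500.0ms=31/4b +80.645ms=1/4b
Σ=8b of 8 (186bpm 2/4) — PASS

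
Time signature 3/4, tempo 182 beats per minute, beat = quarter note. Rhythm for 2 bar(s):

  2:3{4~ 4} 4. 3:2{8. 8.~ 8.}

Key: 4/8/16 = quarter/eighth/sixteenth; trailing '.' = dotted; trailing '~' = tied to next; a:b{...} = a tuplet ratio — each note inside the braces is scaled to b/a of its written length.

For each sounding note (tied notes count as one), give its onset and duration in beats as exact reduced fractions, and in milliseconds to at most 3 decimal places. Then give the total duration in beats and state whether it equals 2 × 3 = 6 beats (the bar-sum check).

1) 0.0ms=0b +989.011ms=3b
2) 989.011ms=3b +494.505ms=3/2b
3) 1483.516ms=9/2b +164.835ms=1/2b
4) 1648.352ms=5b +329.67ms=1b
Σ=6b of 6 (182bpm 3/4) — PASS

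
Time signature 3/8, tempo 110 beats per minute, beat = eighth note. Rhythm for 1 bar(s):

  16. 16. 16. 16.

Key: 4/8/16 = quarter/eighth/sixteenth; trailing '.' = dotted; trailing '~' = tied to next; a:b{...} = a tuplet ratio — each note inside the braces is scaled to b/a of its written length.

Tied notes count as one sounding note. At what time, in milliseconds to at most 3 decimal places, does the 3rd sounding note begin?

1. 0.0ms @ 0 + 409.091ms (3/4)
2. 409.091ms @ 3/4 + 409.091ms (3/4)
3. 818.182ms @ 3/2 + 409.091ms (3/4)
4. 1227.273ms @ 9/4 + 409.091ms (3/4)

note 3 onset = 3/2b = 818.182ms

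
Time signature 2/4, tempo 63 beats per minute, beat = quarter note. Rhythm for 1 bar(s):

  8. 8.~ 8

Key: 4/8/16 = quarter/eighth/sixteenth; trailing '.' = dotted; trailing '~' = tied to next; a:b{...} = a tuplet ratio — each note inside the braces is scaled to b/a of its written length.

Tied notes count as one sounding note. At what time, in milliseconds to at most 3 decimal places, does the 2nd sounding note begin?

note 2 onset = 3/4b = 714.286ms

1. 0.0ms @ 0 + 714.286ms (3/4)
2. 714.286ms @ 3/4 + 1190.476ms (5/4)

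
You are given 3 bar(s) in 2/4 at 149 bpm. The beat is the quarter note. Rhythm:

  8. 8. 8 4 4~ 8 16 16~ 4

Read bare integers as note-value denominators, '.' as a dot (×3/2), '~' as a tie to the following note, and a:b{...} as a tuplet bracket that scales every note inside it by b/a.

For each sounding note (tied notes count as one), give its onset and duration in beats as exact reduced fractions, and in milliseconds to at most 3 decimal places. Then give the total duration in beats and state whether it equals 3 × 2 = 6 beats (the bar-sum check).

1) 0.0ms=0b +302.013ms=3/4b
2) 302.013ms=3/4b +302.013ms=3/4b
3) 604.027ms=3/2b +201.342ms=1/2b
4) 805.369ms=2b +402.685ms=1b
5) 1208.054ms=3b +604.027ms=3/2b
6) 1812.081ms=9/2b +100.671ms=1/4b
7) 1912.752ms=19/4b +503.356ms=5/4b
Σ=6b of 6 (149bpm 2/4) — PASS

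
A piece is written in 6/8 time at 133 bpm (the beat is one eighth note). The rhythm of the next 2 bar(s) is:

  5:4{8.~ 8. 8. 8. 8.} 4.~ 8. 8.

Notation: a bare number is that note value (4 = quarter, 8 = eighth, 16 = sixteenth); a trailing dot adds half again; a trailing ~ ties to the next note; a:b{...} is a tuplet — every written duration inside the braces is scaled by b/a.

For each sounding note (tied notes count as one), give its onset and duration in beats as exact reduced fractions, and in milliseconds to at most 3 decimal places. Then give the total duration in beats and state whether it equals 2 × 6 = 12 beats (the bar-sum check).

1) 0.0ms=0b +1082.707ms=12/5b
2) 1082.707ms=12/5b +541.353ms=6/5b
3) 1624.06ms=18/5b +541.353ms=6/5b
4) 2165.414ms=24/5b +541.353ms=6/5b
5) 2706.767ms=6b +2030.075ms=9/2b
6) 4736.842ms=21/2b +676.692ms=3/2b
Σ=12b of 12 (133bpm 6/8) — PASS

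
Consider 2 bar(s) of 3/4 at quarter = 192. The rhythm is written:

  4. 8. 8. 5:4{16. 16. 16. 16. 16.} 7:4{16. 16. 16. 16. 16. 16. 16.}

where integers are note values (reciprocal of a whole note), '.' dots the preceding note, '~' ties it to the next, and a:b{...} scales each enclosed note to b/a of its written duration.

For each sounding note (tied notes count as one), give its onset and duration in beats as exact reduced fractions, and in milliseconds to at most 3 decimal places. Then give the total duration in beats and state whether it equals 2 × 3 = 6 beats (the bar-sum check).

1) 0.0ms=0b +468.75ms=3/2b
2) 468.75ms=3/2b +234.375ms=3/4b
3) 703.125ms=9/4b +234.375ms=3/4b
4) 937.5ms=3b +93.75ms=3/10b
5) 1031.25ms=33/10b +93.75ms=3/10b
6) 1125.0ms=18/5b +93.75ms=3/10b
7) 1218.75ms=39/10b +93.75ms=3/10b
8) 1312.5ms=21/5b +93.75ms=3/10b
9) 1406.25ms=9/2b +66.964ms=3/14b
10) 1473.214ms=33/7b +66.964ms=3/14b
11) 1540.179ms=69/14b +66.964ms=3/14b
12) 1607.143ms=36/7b +66.964ms=3/14b
13) 1674.107ms=75/14b +66.964ms=3/14b
14) 1741.071ms=39/7b +66.964ms=3/14b
15) 1808.036ms=81/14b +66.964ms=3/14b
Σ=6b of 6 (192bpm 3/4) — PASS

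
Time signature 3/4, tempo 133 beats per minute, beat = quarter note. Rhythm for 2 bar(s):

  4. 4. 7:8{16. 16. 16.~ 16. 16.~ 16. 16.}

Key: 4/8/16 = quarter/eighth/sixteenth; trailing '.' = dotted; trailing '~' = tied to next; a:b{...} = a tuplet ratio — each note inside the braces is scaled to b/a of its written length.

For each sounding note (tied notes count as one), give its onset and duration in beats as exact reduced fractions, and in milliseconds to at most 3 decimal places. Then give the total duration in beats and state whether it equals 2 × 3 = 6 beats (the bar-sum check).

1) 0.0ms=0b +676.692ms=3/2b
2) 676.692ms=3/2b +676.692ms=3/2b
3) 1353.383ms=3b +193.34ms=3/7b
4) 1546.724ms=24/7b +193.34ms=3/7b
5) 1740.064ms=27/7b +386.681ms=6/7b
6) 2126.745ms=33/7b +386.681ms=6/7b
7) 2513.426ms=39/7b +193.34ms=3/7b
Σ=6b of 6 (133bpm 3/4) — PASS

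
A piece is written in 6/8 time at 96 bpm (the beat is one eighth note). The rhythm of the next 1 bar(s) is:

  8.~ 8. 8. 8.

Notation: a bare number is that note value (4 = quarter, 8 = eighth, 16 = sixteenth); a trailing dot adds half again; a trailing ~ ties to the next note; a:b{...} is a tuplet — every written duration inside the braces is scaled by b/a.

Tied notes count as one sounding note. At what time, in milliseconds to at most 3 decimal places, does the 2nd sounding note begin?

note 2 onset = 3b = 1875.0ms

1. 0.0ms @ 0 + 1875.0ms (3)
2. 1875.0ms @ 3 + 937.5ms (3/2)
3. 2812.5ms @ 9/2 + 937.5ms (3/2)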